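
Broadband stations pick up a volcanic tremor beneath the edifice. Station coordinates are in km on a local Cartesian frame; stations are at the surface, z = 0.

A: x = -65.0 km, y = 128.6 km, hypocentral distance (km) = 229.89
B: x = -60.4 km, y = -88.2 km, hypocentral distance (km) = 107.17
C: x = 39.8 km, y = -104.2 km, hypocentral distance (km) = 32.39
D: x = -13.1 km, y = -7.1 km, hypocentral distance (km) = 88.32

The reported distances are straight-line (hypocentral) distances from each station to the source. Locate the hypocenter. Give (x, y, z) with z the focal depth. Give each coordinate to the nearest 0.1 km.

Each station gives a sphere (x−x_i)² + (y−y_i)² + z² = d_i² (stations at z=0).
Subtracting the A sphere from B and C: z² cancels, leaving linear equations in x and y:
9.2 x − 433.6 y = 32028.44
209.6 x − 465.6 y = 43479.02
Solving: x ≈ 45.498, y ≈ -72.901 km (keep extra digits for the depth step; rounded: 45.5, -72.9).
Then from the A sphere: z² = 229.89² − (x + 65.0)² − (y − 128.6)² with x = 45.498, y = -72.901, so z ≈ 6.079 ≈ 6.1 km.

x ≈ 45.5 km, y ≈ -72.9 km, depth ≈ 6.1 km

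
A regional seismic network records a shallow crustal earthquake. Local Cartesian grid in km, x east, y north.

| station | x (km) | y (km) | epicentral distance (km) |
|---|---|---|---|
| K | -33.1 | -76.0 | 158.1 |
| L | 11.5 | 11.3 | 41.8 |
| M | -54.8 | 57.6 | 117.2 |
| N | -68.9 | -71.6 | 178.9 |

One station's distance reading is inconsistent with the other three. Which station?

L

Solve using three stations at a time. Using K, M, N (subtract circle equations pairwise → linear system) gives (x, y) ≈ (62.1, 50.2).
Distances from that point to each station vs reported:
  K: calculated 158.1 vs reported 158.1 → residual 0.0 km
  L: calculated 63.8 vs reported 41.8 → residual 22.0 km
  M: calculated 117.2 vs reported 117.2 → residual 0.0 km
  N: calculated 178.9 vs reported 178.9 → residual 0.0 km
K, M, N are mutually consistent (residuals ≈ 0); L is off by 22.0 km.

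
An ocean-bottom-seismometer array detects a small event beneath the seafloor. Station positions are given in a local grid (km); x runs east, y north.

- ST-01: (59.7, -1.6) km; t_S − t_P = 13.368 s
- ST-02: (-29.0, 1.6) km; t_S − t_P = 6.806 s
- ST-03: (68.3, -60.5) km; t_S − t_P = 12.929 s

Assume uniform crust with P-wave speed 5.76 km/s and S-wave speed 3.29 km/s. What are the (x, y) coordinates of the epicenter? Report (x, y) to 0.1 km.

x ≈ -30.4 km, y ≈ -50.6 km

Distance from S−P lag: d = Δt · v_P v_S / (v_P − v_S) = Δt · (5.76·3.29)/(5.76−3.29) ≈ 7.6722·Δt.
So d_ST-01 = 102.56, d_ST-02 = 52.22, d_ST-03 = 99.19 km.
Circle about each station: (x − 59.7)² + (y + 1.6)² = 102.56²; (x + 29.0)² + (y − 1.6)² = 52.22²; (x − 68.3)² + (y + 60.5)² = 99.19².
Subtracting the ST-01 equation from the ST-02 and ST-03 equations removes the quadratic terms:
-177.4 x + 6.4 y = 5068.54
17.2 x − 117.8 y = 5438.39
Solving the 2×2 system: x ≈ -30.4, y ≈ -50.6 km.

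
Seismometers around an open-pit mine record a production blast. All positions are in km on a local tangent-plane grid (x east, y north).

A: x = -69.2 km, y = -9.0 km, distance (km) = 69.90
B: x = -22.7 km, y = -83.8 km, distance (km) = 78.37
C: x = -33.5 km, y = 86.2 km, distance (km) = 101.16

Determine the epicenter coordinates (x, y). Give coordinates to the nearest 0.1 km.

Circle about each station: (x + 69.2)² + (y + 9.0)² = 69.90²; (x + 22.7)² + (y + 83.8)² = 78.37²; (x + 33.5)² + (y − 86.2)² = 101.16².
Subtracting pairs of circle equations eliminates x²+y² and gives linear equations (the radical axes):
93.0 x − 149.6 y = 1412.24
71.4 x + 190.4 y = -1664.29
Solving the 2×2 system: x ≈ 0.7, y ≈ -9.0 km.
Check against A (with the unrounded x, y): √((x + 69.2)²+(y + 9.0)²) = 69.90 ≈ 69.90 km. ✓

(0.7, -9.0)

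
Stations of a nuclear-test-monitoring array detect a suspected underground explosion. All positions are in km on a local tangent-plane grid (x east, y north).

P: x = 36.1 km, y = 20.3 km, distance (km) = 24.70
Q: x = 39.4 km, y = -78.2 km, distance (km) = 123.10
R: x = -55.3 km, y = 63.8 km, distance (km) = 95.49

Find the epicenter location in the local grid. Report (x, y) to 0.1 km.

x ≈ 38.3 km, y ≈ 44.9 km

Circle about each station: (x − 36.1)² + (y − 20.3)² = 24.70²; (x − 39.4)² + (y + 78.2)² = 123.10²; (x + 55.3)² + (y − 63.8)² = 95.49².
Subtracting pairs of circle equations eliminates x²+y² and gives linear equations (the radical axes):
6.6 x − 197.0 y = -8591.22
-182.8 x + 87.0 y = -3095.02
Solving the 2×2 system: x ≈ 38.3, y ≈ 44.9 km.
Check against P (with the unrounded x, y): √((x − 36.1)²+(y − 20.3)²) = 24.69 ≈ 24.70 km. ✓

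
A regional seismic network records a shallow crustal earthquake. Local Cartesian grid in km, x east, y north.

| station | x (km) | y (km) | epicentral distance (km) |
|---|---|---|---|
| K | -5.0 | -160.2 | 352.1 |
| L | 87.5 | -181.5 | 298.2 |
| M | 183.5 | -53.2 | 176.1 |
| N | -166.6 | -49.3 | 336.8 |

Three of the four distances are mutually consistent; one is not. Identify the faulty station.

Solve using three stations at a time. Using L, M, N (subtract circle equations pairwise → linear system) gives (x, y) ≈ (128.0, 113.9).
Distances from that point to each station vs reported:
  K: calculated 304.7 vs reported 352.1 → residual 47.4 km
  L: calculated 298.2 vs reported 298.2 → residual 0.0 km
  M: calculated 176.1 vs reported 176.1 → residual 0.0 km
  N: calculated 336.8 vs reported 336.8 → residual 0.0 km
L, M, N are mutually consistent (residuals ≈ 0); K is off by 47.4 km.

K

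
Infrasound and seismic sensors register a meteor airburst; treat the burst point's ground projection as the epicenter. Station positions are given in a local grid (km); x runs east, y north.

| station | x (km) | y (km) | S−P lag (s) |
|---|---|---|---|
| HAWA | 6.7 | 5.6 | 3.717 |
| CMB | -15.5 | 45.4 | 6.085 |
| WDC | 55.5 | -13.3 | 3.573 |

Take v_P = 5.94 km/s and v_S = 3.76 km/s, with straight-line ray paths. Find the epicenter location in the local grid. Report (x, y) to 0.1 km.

41.7 km east, 20.6 km north

Distance from S−P lag: d = Δt · v_P v_S / (v_P − v_S) = Δt · (5.94·3.76)/(5.94−3.76) ≈ 10.2451·Δt.
So d_HAWA = 38.08, d_CMB = 62.34, d_WDC = 36.61 km.
Circle about each station: (x − 6.7)² + (y − 5.6)² = 38.08²; (x + 15.5)² + (y − 45.4)² = 62.34²; (x − 55.5)² + (y + 13.3)² = 36.61².
Subtracting the HAWA equation from the CMB and WDC equations removes the quadratic terms:
-44.4 x + 79.6 y = -211.03
97.6 x − 37.8 y = 3290.68
Solving the 2×2 system: x ≈ 41.7, y ≈ 20.6 km.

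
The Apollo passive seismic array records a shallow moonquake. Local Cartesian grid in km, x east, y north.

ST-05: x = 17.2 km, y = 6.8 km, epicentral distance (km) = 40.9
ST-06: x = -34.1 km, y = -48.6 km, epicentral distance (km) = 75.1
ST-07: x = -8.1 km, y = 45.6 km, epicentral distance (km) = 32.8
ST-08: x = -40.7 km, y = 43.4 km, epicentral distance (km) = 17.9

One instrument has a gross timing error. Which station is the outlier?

Solve using three stations at a time. Using ST-06, ST-07, ST-08 (subtract circle equations pairwise → linear system) gives (x, y) ≈ (-34.8, 26.5).
Distances from that point to each station vs reported:
  ST-05: calculated 55.6 vs reported 40.9 → residual 14.7 km
  ST-06: calculated 75.1 vs reported 75.1 → residual 0.0 km
  ST-07: calculated 32.8 vs reported 32.8 → residual 0.0 km
  ST-08: calculated 17.9 vs reported 17.9 → residual 0.0 km
ST-06, ST-07, ST-08 are mutually consistent (residuals ≈ 0); ST-05 is off by 14.7 km.

ST-05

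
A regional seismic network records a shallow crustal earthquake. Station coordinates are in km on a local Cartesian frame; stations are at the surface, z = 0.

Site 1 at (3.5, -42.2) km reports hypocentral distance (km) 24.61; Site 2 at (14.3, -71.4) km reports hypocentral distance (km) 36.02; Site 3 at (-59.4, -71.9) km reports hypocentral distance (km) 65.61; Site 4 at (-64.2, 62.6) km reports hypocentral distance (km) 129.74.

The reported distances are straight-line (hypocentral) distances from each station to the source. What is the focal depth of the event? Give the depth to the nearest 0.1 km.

Each station gives a sphere (x−x_i)² + (y−y_i)² + z² = d_i² (stations at z=0).
Subtracting the Site 1 sphere from Site 2 and Site 3: z² cancels, leaving linear equations in x and y:
21.6 x − 58.4 y = 2817.57
-125.8 x − 59.4 y = 3205.86
Solving: x ≈ -2.301, y ≈ -49.097 km (keep extra digits for the depth step; rounded: -2.3, -49.1).
Then from the Site 1 sphere: z² = 24.61² − (x − 3.5)² − (y + 42.2)² with x = -2.301, y = -49.097, so z ≈ 22.900 ≈ 22.9 km.

z ≈ 22.9 km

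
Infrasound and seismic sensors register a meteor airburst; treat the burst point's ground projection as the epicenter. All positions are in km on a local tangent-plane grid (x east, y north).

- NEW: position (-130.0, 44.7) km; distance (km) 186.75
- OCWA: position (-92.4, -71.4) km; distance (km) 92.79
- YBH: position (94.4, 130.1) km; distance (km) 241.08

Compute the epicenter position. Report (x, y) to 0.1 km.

Circle about each station: (x + 130.0)² + (y − 44.7)² = 186.75²; (x + 92.4)² + (y + 71.4)² = 92.79²; (x − 94.4)² + (y − 130.1)² = 241.08².
Subtracting the NEW equation from the OCWA and YBH equations removes the quadratic terms:
75.2 x − 232.2 y = 21003.21
448.8 x + 170.8 y = -16304.72
Solving the 2×2 system: x ≈ -1.7, y ≈ -91.0 km.

(-1.7, -91.0)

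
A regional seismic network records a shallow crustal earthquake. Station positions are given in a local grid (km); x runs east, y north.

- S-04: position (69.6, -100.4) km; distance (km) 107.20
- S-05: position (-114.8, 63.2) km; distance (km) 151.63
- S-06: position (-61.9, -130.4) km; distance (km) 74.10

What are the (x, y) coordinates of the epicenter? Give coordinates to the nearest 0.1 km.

x ≈ -30.9 km, y ≈ -63.1 km

Circle about each station: (x − 69.6)² + (y + 100.4)² = 107.20²; (x + 114.8)² + (y − 63.2)² = 151.63²; (x + 61.9)² + (y + 130.4)² = 74.10².
Subtracting the S-04 equation from the S-05 and S-06 equations removes the quadratic terms:
-368.8 x + 327.2 y = -9250.86
-263.0 x − 60.0 y = 11912.48
Solving the 2×2 system: x ≈ -30.9, y ≈ -63.1 km.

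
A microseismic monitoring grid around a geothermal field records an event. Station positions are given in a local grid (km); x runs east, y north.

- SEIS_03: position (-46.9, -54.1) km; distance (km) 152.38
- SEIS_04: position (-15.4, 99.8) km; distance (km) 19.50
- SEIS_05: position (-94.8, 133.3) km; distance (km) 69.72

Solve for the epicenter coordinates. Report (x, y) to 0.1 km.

(-34.8, 97.8)

Circle about each station: (x + 46.9)² + (y + 54.1)² = 152.38²; (x + 15.4)² + (y − 99.8)² = 19.50²; (x + 94.8)² + (y − 133.3)² = 69.72².
Subtracting pairs of circle equations eliminates x²+y² and gives linear equations (the radical axes):
63.0 x + 307.8 y = 27910.19
-95.8 x + 374.8 y = 39988.30
Solving the 2×2 system: x ≈ -34.8, y ≈ 97.8 km.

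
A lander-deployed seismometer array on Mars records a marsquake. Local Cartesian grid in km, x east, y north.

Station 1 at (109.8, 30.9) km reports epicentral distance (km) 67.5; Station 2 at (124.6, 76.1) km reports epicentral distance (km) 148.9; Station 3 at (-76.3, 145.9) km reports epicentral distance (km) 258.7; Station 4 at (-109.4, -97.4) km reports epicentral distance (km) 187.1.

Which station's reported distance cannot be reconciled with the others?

Station 1

Solve using three stations at a time. Using Station 2, Station 3, Station 4 (subtract circle equations pairwise → linear system) gives (x, y) ≈ (74.7, -64.1).
Distances from that point to each station vs reported:
  Station 1: calculated 101.3 vs reported 67.5 → residual 33.8 km
  Station 2: calculated 148.9 vs reported 148.9 → residual 0.0 km
  Station 3: calculated 258.7 vs reported 258.7 → residual 0.0 km
  Station 4: calculated 187.1 vs reported 187.1 → residual 0.0 km
Station 2, Station 3, Station 4 are mutually consistent (residuals ≈ 0); Station 1 is off by 33.8 km.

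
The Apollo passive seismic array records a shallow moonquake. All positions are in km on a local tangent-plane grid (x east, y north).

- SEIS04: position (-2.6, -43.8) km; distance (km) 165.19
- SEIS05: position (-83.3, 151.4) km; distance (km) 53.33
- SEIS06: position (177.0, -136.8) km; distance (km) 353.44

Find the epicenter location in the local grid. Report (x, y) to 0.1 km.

x ≈ -87.0 km, y ≈ 98.2 km

Circle about each station: (x + 2.6)² + (y + 43.8)² = 165.19²; (x + 83.3)² + (y − 151.4)² = 53.33²; (x − 177.0)² + (y + 136.8)² = 353.44².
Subtracting the SEIS04 equation from the SEIS05 and SEIS06 equations removes the quadratic terms:
-161.4 x + 390.4 y = 52379.30
359.2 x − 186.0 y = -49514.06
Solving the 2×2 system: x ≈ -87.0, y ≈ 98.2 km.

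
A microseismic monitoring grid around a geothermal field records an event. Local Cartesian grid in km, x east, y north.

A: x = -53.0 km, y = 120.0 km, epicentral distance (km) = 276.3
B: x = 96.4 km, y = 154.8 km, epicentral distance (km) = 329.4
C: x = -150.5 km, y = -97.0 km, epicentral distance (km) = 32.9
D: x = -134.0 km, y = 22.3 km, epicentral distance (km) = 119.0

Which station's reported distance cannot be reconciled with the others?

A

Solve using three stations at a time. Using B, C, D (subtract circle equations pairwise → linear system) gives (x, y) ≈ (-117.7, -95.6).
Distances from that point to each station vs reported:
  A: calculated 225.1 vs reported 276.3 → residual 51.2 km
  B: calculated 329.4 vs reported 329.4 → residual 0.0 km
  C: calculated 32.9 vs reported 32.9 → residual 0.0 km
  D: calculated 119.0 vs reported 119.0 → residual 0.0 km
B, C, D are mutually consistent (residuals ≈ 0); A is off by 51.2 km.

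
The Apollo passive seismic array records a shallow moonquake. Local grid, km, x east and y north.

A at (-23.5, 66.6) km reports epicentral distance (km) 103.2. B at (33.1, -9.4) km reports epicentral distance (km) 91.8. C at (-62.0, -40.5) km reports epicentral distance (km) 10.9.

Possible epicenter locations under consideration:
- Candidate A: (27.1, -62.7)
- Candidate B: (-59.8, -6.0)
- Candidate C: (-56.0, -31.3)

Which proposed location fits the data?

For each candidate, compare |candidate − station| to the reported distance:
Candidate A: residuals A 35.6, B 38.2, C 80.9 → max 80.9 km
Candidate B: residuals A 22.0, B 1.2, C 23.7 → max 23.7 km
Candidate C: residuals A 0.0, B 0.0, C 0.1 → max 0.1 km
Only Candidate C has all residuals ≈ 0.

Candidate C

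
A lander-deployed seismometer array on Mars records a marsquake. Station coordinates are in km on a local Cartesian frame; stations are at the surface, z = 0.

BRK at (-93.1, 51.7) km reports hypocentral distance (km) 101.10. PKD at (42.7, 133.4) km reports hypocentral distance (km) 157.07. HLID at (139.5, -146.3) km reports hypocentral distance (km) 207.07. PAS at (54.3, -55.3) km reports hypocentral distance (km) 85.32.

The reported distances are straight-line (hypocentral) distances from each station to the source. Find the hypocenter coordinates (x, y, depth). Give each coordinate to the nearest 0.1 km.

Each station gives a sphere (x−x_i)² + (y−y_i)² + z² = d_i² (stations at z=0).
Subtracting the BRK sphere from PKD and HLID: z² cancels, leaving linear equations in x and y:
271.6 x + 163.4 y = -6171.42
465.2 x − 396.0 y = -3133.33
Solving: x ≈ -16.102, y ≈ -11.004 km (keep extra digits for the depth step; rounded: -16.1, -11.0).
Then from the BRK sphere: z² = 101.10² − (x + 93.1)² − (y − 51.7)² with x = -16.102, y = -11.004, so z ≈ 18.993 ≈ 19.0 km.

(-16.1, -11.0, 19.0)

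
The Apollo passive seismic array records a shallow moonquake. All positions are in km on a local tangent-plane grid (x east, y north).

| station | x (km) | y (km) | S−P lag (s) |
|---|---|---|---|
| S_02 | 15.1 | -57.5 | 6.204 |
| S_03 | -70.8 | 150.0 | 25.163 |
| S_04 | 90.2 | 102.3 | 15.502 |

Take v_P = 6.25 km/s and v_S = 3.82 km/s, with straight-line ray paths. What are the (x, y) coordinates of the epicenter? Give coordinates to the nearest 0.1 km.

Distance from S−P lag: d = Δt · v_P v_S / (v_P − v_S) = Δt · (6.25·3.82)/(6.25−3.82) ≈ 9.8251·Δt.
So d_S_02 = 60.95, d_S_03 = 247.23, d_S_04 = 152.31 km.
Circle about each station: (x − 15.1)² + (y + 57.5)² = 60.95²; (x + 70.8)² + (y − 150.0)² = 247.23²; (x − 90.2)² + (y − 102.3)² = 152.31².
Subtracting the S_02 equation from the S_03 and S_04 equations removes the quadratic terms:
-171.8 x + 415.0 y = -33429.39
150.2 x + 319.6 y = -4416.36
Solving the 2×2 system: x ≈ 75.5, y ≈ -49.3 km.

x ≈ 75.5 km, y ≈ -49.3 km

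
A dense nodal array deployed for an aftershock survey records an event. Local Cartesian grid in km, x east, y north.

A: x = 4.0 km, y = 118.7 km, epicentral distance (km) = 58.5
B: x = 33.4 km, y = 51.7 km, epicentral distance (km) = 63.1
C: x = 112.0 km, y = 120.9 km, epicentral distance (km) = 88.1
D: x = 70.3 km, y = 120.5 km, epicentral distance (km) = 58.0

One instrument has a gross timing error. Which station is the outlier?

B

Solve using three stations at a time. Using A, C, D (subtract circle equations pairwise → linear system) gives (x, y) ≈ (38.9, 71.6).
Distances from that point to each station vs reported:
  A: calculated 58.6 vs reported 58.5 → residual 0.1 km
  B: calculated 20.7 vs reported 63.1 → residual 42.4 km
  C: calculated 88.2 vs reported 88.1 → residual 0.1 km
  D: calculated 58.1 vs reported 58.0 → residual 0.1 km
A, C, D are mutually consistent (residuals ≈ 0); B is off by 42.4 km.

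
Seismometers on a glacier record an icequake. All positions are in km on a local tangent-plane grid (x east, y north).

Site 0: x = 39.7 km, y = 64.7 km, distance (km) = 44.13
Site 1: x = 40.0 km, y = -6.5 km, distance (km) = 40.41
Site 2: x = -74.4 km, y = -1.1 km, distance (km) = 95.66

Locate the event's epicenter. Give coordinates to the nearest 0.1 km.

Circle about each station: (x − 39.7)² + (y − 64.7)² = 44.13²; (x − 40.0)² + (y + 6.5)² = 40.41²; (x + 74.4)² + (y + 1.1)² = 95.66².
Subtracting the Site 0 equation from the Site 1 and Site 2 equations removes the quadratic terms:
0.6 x − 142.4 y = -3805.44
-228.2 x − 131.6 y = -7428.99
Solving the 2×2 system: x ≈ 17.1, y ≈ 26.8 km.

x ≈ 17.1 km, y ≈ 26.8 km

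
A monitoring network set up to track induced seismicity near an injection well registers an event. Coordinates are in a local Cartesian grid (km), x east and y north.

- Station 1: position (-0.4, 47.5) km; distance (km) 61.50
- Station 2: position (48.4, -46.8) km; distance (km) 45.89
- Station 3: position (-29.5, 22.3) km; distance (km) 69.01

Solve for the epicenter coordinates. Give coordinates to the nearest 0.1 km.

(34.7, -3.0)

Circle about each station: (x + 0.4)² + (y − 47.5)² = 61.50²; (x − 48.4)² + (y + 46.8)² = 45.89²; (x + 29.5)² + (y − 22.3)² = 69.01².
Subtracting pairs of circle equations eliminates x²+y² and gives linear equations (the radical axes):
97.6 x − 188.6 y = 3952.75
-58.2 x − 50.4 y = -1869.00
Solving the 2×2 system: x ≈ 34.7, y ≈ -3.0 km.
Check against Station 1 (with the unrounded x, y): √((x + 0.4)²+(y − 47.5)²) = 61.50 ≈ 61.50 km. ✓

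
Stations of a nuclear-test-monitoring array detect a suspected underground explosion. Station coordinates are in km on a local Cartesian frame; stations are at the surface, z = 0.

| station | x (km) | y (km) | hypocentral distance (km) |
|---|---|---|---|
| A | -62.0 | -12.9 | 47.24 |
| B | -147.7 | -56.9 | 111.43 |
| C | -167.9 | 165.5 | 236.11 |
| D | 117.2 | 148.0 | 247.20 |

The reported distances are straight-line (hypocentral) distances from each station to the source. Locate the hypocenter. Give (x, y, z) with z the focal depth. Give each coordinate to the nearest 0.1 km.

Each station gives a sphere (x−x_i)² + (y−y_i)² + z² = d_i² (stations at z=0).
Subtracting the A sphere from B and C: z² cancels, leaving linear equations in x and y:
-171.4 x − 88.0 y = 10857.46
-211.8 x + 356.8 y = -1946.06
Solving: x ≈ -46.403, y ≈ -33.000 km (keep extra digits for the depth step; rounded: -46.4, -33.0).
Then from the A sphere: z² = 47.24² − (x + 62.0)² − (y + 12.9)² with x = -46.403, y = -33.000, so z ≈ 39.804 ≈ 39.8 km.

(-46.4, -33.0, 39.8)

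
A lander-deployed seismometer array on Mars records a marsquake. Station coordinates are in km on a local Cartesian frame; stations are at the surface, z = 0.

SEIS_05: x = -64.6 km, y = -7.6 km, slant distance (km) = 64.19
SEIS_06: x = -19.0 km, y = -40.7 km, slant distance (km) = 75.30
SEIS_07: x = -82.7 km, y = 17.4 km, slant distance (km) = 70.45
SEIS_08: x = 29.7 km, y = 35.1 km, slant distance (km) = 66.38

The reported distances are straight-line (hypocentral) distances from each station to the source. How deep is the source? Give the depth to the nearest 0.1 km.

37.9 km

Each station gives a sphere (x−x_i)² + (y−y_i)² + z² = d_i² (stations at z=0).
Subtracting the SEIS_05 sphere from SEIS_06 and SEIS_07: z² cancels, leaving linear equations in x and y:
91.2 x − 66.2 y = -3763.16
-36.2 x + 50.0 y = 2068.28
Solving: x ≈ -23.682, y ≈ 24.220 km (keep extra digits for the depth step; rounded: -23.7, 24.2).
Then from the SEIS_05 sphere: z² = 64.19² − (x + 64.6)² − (y + 7.6)² with x = -23.682, y = 24.220, so z ≈ 37.862 ≈ 37.9 km.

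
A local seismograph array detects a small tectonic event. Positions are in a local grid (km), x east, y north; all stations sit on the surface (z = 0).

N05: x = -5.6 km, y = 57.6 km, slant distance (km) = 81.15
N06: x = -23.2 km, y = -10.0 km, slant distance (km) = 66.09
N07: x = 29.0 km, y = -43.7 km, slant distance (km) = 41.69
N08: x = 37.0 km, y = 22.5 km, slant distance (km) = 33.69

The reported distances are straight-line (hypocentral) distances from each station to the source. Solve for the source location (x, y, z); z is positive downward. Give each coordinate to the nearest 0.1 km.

Each station gives a sphere (x−x_i)² + (y−y_i)² + z² = d_i² (stations at z=0).
Subtracting the N05 sphere from N06 and N07: z² cancels, leaving linear equations in x and y:
-35.2 x − 135.2 y = -493.45
69.2 x − 202.6 y = 4248.84
Solving: x ≈ 40.905, y ≈ -7.000 km (keep extra digits for the depth step; rounded: 40.9, -7.0).
Then from the N05 sphere: z² = 81.15² − (x + 5.6)² − (y − 57.6)² with x = 40.905, y = -7.000, so z ≈ 15.794 ≈ 15.8 km.

x ≈ 40.9 km, y ≈ -7.0 km, depth ≈ 15.8 km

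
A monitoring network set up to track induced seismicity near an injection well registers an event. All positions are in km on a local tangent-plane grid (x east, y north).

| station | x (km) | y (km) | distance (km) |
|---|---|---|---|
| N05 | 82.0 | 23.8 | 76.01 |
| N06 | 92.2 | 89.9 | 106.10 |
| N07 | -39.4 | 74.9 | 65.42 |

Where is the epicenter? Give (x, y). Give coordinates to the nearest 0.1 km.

Circle about each station: (x − 82.0)² + (y − 23.8)² = 76.01²; (x − 92.2)² + (y − 89.9)² = 106.10²; (x + 39.4)² + (y − 74.9)² = 65.42².
Subtracting pairs of circle equations eliminates x²+y² and gives linear equations (the radical axes):
20.4 x + 132.2 y = 3812.72
-242.8 x + 102.2 y = 1369.67
Solving the 2×2 system: x ≈ 6.1, y ≈ 27.9 km.

6.1 km east, 27.9 km north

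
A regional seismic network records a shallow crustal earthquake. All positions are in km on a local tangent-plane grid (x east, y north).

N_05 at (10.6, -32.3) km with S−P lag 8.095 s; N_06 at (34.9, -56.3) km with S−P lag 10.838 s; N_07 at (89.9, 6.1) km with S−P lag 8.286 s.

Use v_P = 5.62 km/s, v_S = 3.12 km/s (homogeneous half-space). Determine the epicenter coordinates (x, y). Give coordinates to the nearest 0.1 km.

(33.4, 19.7)

Distance from S−P lag: d = Δt · v_P v_S / (v_P − v_S) = Δt · (5.62·3.12)/(5.62−3.12) ≈ 7.0138·Δt.
So d_N_05 = 56.78, d_N_06 = 76.02, d_N_07 = 58.12 km.
Circle about each station: (x − 10.6)² + (y + 32.3)² = 56.78²; (x − 34.9)² + (y + 56.3)² = 76.02²; (x − 89.9)² + (y − 6.1)² = 58.12².
Subtracting the N_05 equation from the N_06 and N_07 equations removes the quadratic terms:
48.6 x − 48.0 y = 676.98
158.6 x + 76.8 y = 6809.60
Solving the 2×2 system: x ≈ 33.4, y ≈ 19.7 km.
Check against N_05 (with the unrounded x, y): √((x − 10.6)²+(y + 32.3)²) = 56.78 ≈ 56.78 km. ✓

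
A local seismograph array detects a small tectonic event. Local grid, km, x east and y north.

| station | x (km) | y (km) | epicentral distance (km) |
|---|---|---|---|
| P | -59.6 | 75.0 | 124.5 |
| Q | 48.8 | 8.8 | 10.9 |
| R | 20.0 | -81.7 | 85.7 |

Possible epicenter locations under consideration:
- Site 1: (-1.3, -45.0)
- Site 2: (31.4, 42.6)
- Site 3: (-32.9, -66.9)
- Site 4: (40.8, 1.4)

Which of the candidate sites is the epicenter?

Site 4

For each candidate, compare |candidate − station| to the reported distance:
Site 1: residuals P 8.9, Q 62.6, R 43.3 → max 62.6 km
Site 2: residuals P 27.9, Q 27.1, R 39.1 → max 39.1 km
Site 3: residuals P 19.9, Q 100.5, R 30.8 → max 100.5 km
Site 4: residuals P 0.0, Q 0.0, R 0.0 → max 0.0 km
Only Site 4 has all residuals ≈ 0.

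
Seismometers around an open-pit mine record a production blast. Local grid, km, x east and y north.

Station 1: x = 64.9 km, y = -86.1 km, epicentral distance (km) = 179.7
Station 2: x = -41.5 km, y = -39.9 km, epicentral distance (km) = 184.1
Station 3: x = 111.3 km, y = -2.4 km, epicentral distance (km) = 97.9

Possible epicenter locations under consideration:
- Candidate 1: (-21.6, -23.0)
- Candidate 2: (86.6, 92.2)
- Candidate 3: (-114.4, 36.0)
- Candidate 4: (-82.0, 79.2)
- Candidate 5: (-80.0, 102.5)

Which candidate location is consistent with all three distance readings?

For each candidate, compare |candidate − station| to the reported distance:
Candidate 1: residuals Station 1 72.6, Station 2 158.0, Station 3 36.6 → max 158.0 km
Candidate 2: residuals Station 1 0.1, Station 2 0.1, Station 3 0.1 → max 0.1 km
Candidate 3: residuals Station 1 37.2, Station 2 78.9, Station 3 131.0 → max 131.0 km
Candidate 4: residuals Station 1 41.4, Station 2 58.3, Station 3 111.9 → max 111.9 km
Candidate 5: residuals Station 1 58.1, Station 2 36.6, Station 3 120.3 → max 120.3 km
Only Candidate 2 has all residuals ≈ 0.

Candidate 2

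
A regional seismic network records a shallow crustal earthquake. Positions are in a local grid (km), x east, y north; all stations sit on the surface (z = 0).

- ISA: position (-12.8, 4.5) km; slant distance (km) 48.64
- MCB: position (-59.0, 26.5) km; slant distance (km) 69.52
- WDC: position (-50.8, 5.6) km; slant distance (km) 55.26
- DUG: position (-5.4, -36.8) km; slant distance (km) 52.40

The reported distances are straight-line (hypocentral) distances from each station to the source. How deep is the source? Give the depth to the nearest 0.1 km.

Each station gives a sphere (x−x_i)² + (y−y_i)² + z² = d_i² (stations at z=0).
Subtracting the ISA sphere from MCB and WDC: z² cancels, leaving linear equations in x and y:
-92.4 x + 44.0 y = 1531.98
-76.0 x + 2.2 y = 1740.09
Solving: x ≈ -23.305, y ≈ -14.122 km (keep extra digits for the depth step; rounded: -23.3, -14.1).
Then from the ISA sphere: z² = 48.64² − (x + 12.8)² − (y − 4.5)² with x = -23.305, y = -14.122, so z ≈ 43.689 ≈ 43.7 km.
Check against DUG (with the unrounded solution): distance 52.38 ≈ 52.40 km. ✓

43.7 km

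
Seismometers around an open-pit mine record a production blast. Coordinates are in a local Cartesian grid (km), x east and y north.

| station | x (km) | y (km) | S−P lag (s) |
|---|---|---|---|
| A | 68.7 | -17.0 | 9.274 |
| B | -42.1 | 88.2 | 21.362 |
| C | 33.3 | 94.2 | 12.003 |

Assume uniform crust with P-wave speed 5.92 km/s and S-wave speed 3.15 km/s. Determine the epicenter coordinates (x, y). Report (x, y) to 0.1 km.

x ≈ 93.5 km, y ≈ 40.3 km

Distance from S−P lag: d = Δt · v_P v_S / (v_P − v_S) = Δt · (5.92·3.15)/(5.92−3.15) ≈ 6.7321·Δt.
So d_A = 62.43, d_B = 143.81, d_C = 80.81 km.
Circle about each station: (x − 68.7)² + (y + 17.0)² = 62.43²; (x + 42.1)² + (y − 88.2)² = 143.81²; (x − 33.3)² + (y − 94.2)² = 80.81².
Subtracting pairs of circle equations eliminates x²+y² and gives linear equations (the radical axes):
-221.6 x + 210.4 y = -12240.85
-70.8 x + 222.4 y = 2341.09
Solving the 2×2 system: x ≈ 93.5, y ≈ 40.3 km.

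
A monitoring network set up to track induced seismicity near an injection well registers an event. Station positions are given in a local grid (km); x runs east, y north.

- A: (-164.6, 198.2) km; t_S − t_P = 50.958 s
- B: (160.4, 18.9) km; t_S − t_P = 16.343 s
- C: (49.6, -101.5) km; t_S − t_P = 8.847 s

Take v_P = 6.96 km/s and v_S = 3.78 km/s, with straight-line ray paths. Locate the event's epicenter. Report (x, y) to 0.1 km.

(122.2, -110.8)

Distance from S−P lag: d = Δt · v_P v_S / (v_P − v_S) = Δt · (6.96·3.78)/(6.96−3.78) ≈ 8.2732·Δt.
So d_A = 421.59, d_B = 135.21, d_C = 73.19 km.
Circle about each station: (x + 164.6)² + (y − 198.2)² = 421.59²; (x − 160.4)² + (y − 18.9)² = 135.21²; (x − 49.6)² + (y + 101.5)² = 73.19².
Subtracting the A equation from the B and C equations removes the quadratic terms:
650.0 x − 358.6 y = 119165.35
428.4 x − 599.4 y = 118767.36
Solving the 2×2 system: x ≈ 122.2, y ≈ -110.8 km.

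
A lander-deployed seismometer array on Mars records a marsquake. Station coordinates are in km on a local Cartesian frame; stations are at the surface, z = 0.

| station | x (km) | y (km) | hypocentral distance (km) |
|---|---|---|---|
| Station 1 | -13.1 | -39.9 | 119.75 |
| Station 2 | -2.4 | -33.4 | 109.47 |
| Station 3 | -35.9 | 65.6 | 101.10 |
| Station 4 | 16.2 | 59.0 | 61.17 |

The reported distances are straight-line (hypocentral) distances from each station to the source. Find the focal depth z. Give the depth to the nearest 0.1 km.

Each station gives a sphere (x−x_i)² + (y−y_i)² + z² = d_i² (stations at z=0).
Subtracting the Station 1 sphere from Station 2 and Station 3: z² cancels, leaving linear equations in x and y:
21.4 x + 13.0 y = 1714.08
-45.6 x + 211.0 y = 7947.40
Solving: x ≈ 50.577, y ≈ 48.596 km (keep extra digits for the depth step; rounded: 50.6, 48.6).
Then from the Station 1 sphere: z² = 119.75² − (x + 13.1)² − (y + 39.9)² with x = 50.577, y = 48.596, so z ≈ 49.535 ≈ 49.5 km.

49.5 km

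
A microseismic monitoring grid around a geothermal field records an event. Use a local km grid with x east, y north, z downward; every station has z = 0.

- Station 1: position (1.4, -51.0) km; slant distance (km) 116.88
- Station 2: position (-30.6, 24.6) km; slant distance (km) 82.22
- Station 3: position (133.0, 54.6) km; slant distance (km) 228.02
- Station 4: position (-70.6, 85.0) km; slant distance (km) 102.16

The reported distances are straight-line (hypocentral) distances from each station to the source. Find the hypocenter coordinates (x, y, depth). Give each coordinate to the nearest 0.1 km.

Each station gives a sphere (x−x_i)² + (y−y_i)² + z² = d_i² (stations at z=0).
Subtracting the Station 1 sphere from Station 2 and Station 3: z² cancels, leaving linear equations in x and y:
-64.0 x + 151.2 y = 5839.37
263.2 x + 211.2 y = -20264.99
Solving: x ≈ -80.606, y ≈ 4.501 km (keep extra digits for the depth step; rounded: -80.6, 4.5).
Then from the Station 1 sphere: z² = 116.88² − (x − 1.4)² − (y + 51.0)² with x = -80.606, y = 4.501, so z ≈ 62.093 ≈ 62.1 km.
Check against Station 4 (with the unrounded solution): distance 102.16 ≈ 102.16 km. ✓

(-80.6, 4.5, 62.1)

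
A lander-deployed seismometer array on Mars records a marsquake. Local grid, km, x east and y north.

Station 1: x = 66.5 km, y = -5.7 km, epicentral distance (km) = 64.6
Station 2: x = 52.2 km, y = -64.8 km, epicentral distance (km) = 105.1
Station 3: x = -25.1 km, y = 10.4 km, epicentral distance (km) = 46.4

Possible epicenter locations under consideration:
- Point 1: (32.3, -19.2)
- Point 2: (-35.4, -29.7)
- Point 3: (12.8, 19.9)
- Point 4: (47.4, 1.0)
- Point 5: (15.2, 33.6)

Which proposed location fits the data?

Point 5

For each candidate, compare |candidate − station| to the reported distance:
Point 1: residuals Station 1 27.8, Station 2 55.3, Station 3 18.2 → max 55.3 km
Point 2: residuals Station 1 40.1, Station 2 10.7, Station 3 5.0 → max 40.1 km
Point 3: residuals Station 1 5.1, Station 2 11.7, Station 3 7.3 → max 11.7 km
Point 4: residuals Station 1 44.4, Station 2 39.1, Station 3 26.7 → max 44.4 km
Point 5: residuals Station 1 0.0, Station 2 0.0, Station 3 0.1 → max 0.1 km
Only Point 5 has all residuals ≈ 0.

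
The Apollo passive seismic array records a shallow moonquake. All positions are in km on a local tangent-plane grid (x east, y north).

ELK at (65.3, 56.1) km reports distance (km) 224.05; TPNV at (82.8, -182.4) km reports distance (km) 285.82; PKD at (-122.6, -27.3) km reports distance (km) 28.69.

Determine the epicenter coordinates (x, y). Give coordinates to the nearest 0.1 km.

Circle about each station: (x − 65.3)² + (y − 56.1)² = 224.05²; (x − 82.8)² + (y + 182.4)² = 285.82²; (x + 122.6)² + (y + 27.3)² = 28.69².
Subtracting the ELK equation from the TPNV and PKD equations removes the quadratic terms:
35.0 x − 477.0 y = 1219.63
-375.8 x − 166.8 y = 57740.04
Solving the 2×2 system: x ≈ -147.7, y ≈ -13.4 km.

-147.7 km east, -13.4 km north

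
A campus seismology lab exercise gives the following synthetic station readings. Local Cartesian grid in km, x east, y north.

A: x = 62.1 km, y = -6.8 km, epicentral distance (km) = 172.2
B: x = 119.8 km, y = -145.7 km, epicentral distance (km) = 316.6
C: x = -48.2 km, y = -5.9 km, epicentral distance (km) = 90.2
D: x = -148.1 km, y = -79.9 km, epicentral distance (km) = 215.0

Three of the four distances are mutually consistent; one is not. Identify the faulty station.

Solve using three stations at a time. Using A, B, D (subtract circle equations pairwise → linear system) gives (x, y) ≈ (-58.9, 115.6).
Distances from that point to each station vs reported:
  A: calculated 172.1 vs reported 172.2 → residual 0.1 km
  B: calculated 316.5 vs reported 316.6 → residual 0.1 km
  C: calculated 122.0 vs reported 90.2 → residual 31.8 km
  D: calculated 214.9 vs reported 215.0 → residual 0.1 km
A, B, D are mutually consistent (residuals ≈ 0); C is off by 31.8 km.

C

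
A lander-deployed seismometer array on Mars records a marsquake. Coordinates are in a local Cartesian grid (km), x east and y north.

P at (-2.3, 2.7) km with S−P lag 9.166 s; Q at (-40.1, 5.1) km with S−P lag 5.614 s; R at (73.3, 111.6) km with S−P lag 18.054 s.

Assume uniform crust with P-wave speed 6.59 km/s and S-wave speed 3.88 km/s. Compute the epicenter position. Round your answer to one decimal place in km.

(-80.8, 39.0)

Distance from S−P lag: d = Δt · v_P v_S / (v_P − v_S) = Δt · (6.59·3.88)/(6.59−3.88) ≈ 9.4351·Δt.
So d_P = 86.48, d_Q = 52.97, d_R = 170.34 km.
Circle about each station: (x + 2.3)² + (y − 2.7)² = 86.48²; (x + 40.1)² + (y − 5.1)² = 52.97²; (x − 73.3)² + (y − 111.6)² = 170.34².
Subtracting pairs of circle equations eliminates x²+y² and gives linear equations (the radical axes):
-75.6 x + 4.8 y = 6294.41
151.2 x + 217.8 y = -3722.06
Solving the 2×2 system: x ≈ -80.8, y ≈ 39.0 km.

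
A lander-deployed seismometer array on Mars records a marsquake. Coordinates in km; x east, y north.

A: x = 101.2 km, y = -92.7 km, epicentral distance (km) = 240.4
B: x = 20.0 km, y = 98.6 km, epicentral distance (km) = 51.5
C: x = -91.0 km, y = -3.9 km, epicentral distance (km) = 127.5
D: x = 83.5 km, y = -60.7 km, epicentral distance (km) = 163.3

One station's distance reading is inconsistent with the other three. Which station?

Solve using three stations at a time. Using A, B, C (subtract circle equations pairwise → linear system) gives (x, y) ≈ (-30.6, 108.4).
Distances from that point to each station vs reported:
  A: calculated 240.4 vs reported 240.4 → residual 0.0 km
  B: calculated 51.5 vs reported 51.5 → residual 0.0 km
  C: calculated 127.5 vs reported 127.5 → residual 0.0 km
  D: calculated 204.0 vs reported 163.3 → residual 40.7 km
A, B, C are mutually consistent (residuals ≈ 0); D is off by 40.7 km.

D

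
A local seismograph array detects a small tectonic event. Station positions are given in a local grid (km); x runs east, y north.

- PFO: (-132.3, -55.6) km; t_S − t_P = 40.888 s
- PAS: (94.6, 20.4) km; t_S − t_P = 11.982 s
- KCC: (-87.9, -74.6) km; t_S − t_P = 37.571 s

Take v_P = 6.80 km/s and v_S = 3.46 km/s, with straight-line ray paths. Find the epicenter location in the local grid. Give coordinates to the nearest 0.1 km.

x ≈ 107.6 km, y ≈ 103.8 km

Distance from S−P lag: d = Δt · v_P v_S / (v_P − v_S) = Δt · (6.80·3.46)/(6.80−3.46) ≈ 7.0443·Δt.
So d_PFO = 288.03, d_PAS = 84.40, d_KCC = 264.66 km.
Circle about each station: (x + 132.3)² + (y + 55.6)² = 288.03²; (x − 94.6)² + (y − 20.4)² = 84.40²; (x + 87.9)² + (y + 74.6)² = 264.66².
Subtracting the PFO equation from the PAS and KCC equations removes the quadratic terms:
453.8 x + 152.0 y = 64608.59
88.8 x − 38.0 y = 5613.29
Solving the 2×2 system: x ≈ 107.6, y ≈ 103.8 km.
Check against PFO (with the unrounded x, y): √((x + 132.3)²+(y + 55.6)²) = 288.02 ≈ 288.03 km. ✓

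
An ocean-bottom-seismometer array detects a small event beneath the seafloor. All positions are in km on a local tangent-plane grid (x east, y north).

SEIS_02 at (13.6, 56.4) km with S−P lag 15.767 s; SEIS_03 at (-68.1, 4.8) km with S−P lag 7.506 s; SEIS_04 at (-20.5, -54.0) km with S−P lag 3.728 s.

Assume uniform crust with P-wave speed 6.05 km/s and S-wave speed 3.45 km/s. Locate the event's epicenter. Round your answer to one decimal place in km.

(-50.4, -52.8)

Distance from S−P lag: d = Δt · v_P v_S / (v_P − v_S) = Δt · (6.05·3.45)/(6.05−3.45) ≈ 8.0279·Δt.
So d_SEIS_02 = 126.58, d_SEIS_03 = 60.26, d_SEIS_04 = 29.93 km.
Circle about each station: (x − 13.6)² + (y − 56.4)² = 126.58²; (x + 68.1)² + (y − 4.8)² = 60.26²; (x + 20.5)² + (y + 54.0)² = 29.93².
Subtracting pairs of circle equations eliminates x²+y² and gives linear equations (the radical axes):
-163.4 x − 103.2 y = 13685.96
-68.2 x − 220.8 y = 15097.02
Solving the 2×2 system: x ≈ -50.4, y ≈ -52.8 km.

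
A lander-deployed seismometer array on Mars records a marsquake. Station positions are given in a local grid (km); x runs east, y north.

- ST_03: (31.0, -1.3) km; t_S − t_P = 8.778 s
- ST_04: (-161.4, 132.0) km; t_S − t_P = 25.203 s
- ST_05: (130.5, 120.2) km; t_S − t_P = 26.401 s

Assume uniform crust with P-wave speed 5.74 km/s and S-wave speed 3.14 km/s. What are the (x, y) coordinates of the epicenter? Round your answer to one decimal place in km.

x ≈ -24.7 km, y ≈ 23.2 km

Distance from S−P lag: d = Δt · v_P v_S / (v_P − v_S) = Δt · (5.74·3.14)/(5.74−3.14) ≈ 6.9322·Δt.
So d_ST_03 = 60.85, d_ST_04 = 174.71, d_ST_05 = 183.02 km.
Circle about each station: (x − 31.0)² + (y + 1.3)² = 60.85²; (x + 161.4)² + (y − 132.0)² = 174.71²; (x − 130.5)² + (y − 120.2)² = 183.02².
Subtracting the ST_03 equation from the ST_04 and ST_05 equations removes the quadratic terms:
-384.8 x + 266.6 y = 15690.41
199.0 x + 243.0 y = 722.00
Solving the 2×2 system: x ≈ -24.7, y ≈ 23.2 km.
Check against ST_03 (with the unrounded x, y): √((x − 31.0)²+(y + 1.3)²) = 60.85 ≈ 60.85 km. ✓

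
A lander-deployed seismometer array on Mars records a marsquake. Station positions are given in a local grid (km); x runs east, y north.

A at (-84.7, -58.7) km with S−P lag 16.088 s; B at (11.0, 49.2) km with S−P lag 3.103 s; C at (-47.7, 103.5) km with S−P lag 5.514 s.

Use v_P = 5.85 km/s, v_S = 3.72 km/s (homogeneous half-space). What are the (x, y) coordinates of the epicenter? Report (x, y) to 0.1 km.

3.5 km east, 80.0 km north

Distance from S−P lag: d = Δt · v_P v_S / (v_P − v_S) = Δt · (5.85·3.72)/(5.85−3.72) ≈ 10.2169·Δt.
So d_A = 164.37, d_B = 31.70, d_C = 56.34 km.
Circle about each station: (x + 84.7)² + (y + 58.7)² = 164.37²; (x − 11.0)² + (y − 49.2)² = 31.70²; (x + 47.7)² + (y − 103.5)² = 56.34².
Subtracting the A equation from the B and C equations removes the quadratic terms:
191.4 x + 215.8 y = 17934.47
74.0 x + 324.4 y = 26211.06
Solving the 2×2 system: x ≈ 3.5, y ≈ 80.0 km.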